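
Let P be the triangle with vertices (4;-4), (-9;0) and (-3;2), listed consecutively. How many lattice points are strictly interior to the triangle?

24

By the shoelace formula, twice the signed area is |[4·0 − (-9)·(-4)] + [(-9)·2 − (-3)·0] + [(-3)·(-4) − 4·2]| = 50, so the area is 25.
Along each edge there are gcd(|Δx|,|Δy|)+1 lattice points, so counting each shared vertex once the boundary has gcd(13,4) + gcd(6,2) + gcd(7,6) = 1+2+1 = 4.
Pick's theorem gives I = A − B/2 + 1 = 25 − 4/2 + 1 = 24.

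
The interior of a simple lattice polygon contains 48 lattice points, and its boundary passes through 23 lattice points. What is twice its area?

117

By Pick's theorem, A = I + B/2 − 1 = 48 + 23/2 − 1 = 117/2.
Hence 2A = 117.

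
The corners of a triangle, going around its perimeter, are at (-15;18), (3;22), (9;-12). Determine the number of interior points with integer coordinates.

314

The shoelace formula gives twice the area as |[(-15)·22 − 3·18] + [3·(-12) − 9·22] + [9·18 − (-15)·(-12)]| = 636, so the area is 318.
Summing gcd(|Δx|,|Δy|) over the edges gives the boundary count: gcd(18,4) + gcd(6,34) + gcd(24,30) = 2+2+6 = 10.
Pick's theorem gives I = A − B/2 + 1 = 318 − 10/2 + 1 = 314.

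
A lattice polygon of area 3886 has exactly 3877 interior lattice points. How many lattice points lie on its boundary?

Pick's theorem gives A = I + B/2 − 1, so B = 2(A − I + 1) = 2(3886 − 3877 + 1) = 20.

20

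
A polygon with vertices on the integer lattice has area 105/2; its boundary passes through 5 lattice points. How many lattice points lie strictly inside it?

51

From Pick's theorem, I = A − B/2 + 1 = 105/2 − 5/2 + 1 = 51.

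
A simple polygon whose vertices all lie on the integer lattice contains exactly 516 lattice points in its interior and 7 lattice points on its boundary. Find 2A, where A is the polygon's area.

1037

By Pick's theorem, A = I + B/2 − 1 = 516 + 7/2 − 1 = 1037/2.
Hence 2A = 1037.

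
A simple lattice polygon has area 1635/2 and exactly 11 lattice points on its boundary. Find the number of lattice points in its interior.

Pick's theorem A = I + B/2 − 1 rearranges to I = A − B/2 + 1 = 1635/2 − 11/2 + 1 = 813.

813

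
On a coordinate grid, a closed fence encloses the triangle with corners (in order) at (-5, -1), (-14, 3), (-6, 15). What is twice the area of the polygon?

Using the shoelace formula, 2A = |((-5)·3 − (-14)·(-1)) + ((-14)·15 − (-6)·3) + ((-6)·(-1) − (-5)·15)| = 140, so the area is 70.

140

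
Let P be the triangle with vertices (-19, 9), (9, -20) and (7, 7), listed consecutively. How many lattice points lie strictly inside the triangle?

By the shoelace formula, twice the signed area is |[(-19)·(-20) − 9·9] + [9·7 − 7·(-20)] + [7·9 − (-19)·7]| = 698, so the area is 349.
The number of boundary lattice points is Σ gcd(|Δx|,|Δy|) = gcd(28,29) + gcd(2,27) + gcd(26,2) = 1+1+2 = 4.
Pick's theorem gives I = A − B/2 + 1 = 349 − 4/2 + 1 = 348.

348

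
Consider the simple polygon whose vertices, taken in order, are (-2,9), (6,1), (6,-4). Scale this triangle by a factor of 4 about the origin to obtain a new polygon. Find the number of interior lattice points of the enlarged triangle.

Using the shoelace formula, 2A = |((-2)·1 − 6·9) + (6·(-4) − 6·1) + (6·9 − (-2)·(-4))| = 40, so the area is 20.
The number of boundary lattice points is Σ gcd(|Δx|,|Δy|) = gcd(8,8) + gcd(0,5) + gcd(8,13) = 8+5+1 = 14.
Scaling by 4 multiplies the area by 4² = 16 (so the new area is 320) and multiplies the boundary lattice-point count by 4, giving 56.
By Pick's theorem, the interior count of the dilated polygon is 320 − 56/2 + 1 = 293.

293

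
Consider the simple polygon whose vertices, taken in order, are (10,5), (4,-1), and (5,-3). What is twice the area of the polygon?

18

By the shoelace formula, twice the signed area is |[10·(-1) − 4·5] + [4·(-3) − 5·(-1)] + [5·5 − 10·(-3)]| = 18, so the area is 9.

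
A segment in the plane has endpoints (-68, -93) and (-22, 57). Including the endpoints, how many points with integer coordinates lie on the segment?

The number of lattice points on a segment between lattice points is gcd(|Δx|,|Δy|) + 1 = gcd(46,150) + 1 = 2 + 1 = 3.

3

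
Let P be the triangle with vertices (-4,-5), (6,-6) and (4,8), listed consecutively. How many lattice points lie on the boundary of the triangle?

4

Summing gcd(|Δx|,|Δy|) over the edges gives the boundary count: gcd(10,1) + gcd(2,14) + gcd(8,13) = 1+2+1 = 4.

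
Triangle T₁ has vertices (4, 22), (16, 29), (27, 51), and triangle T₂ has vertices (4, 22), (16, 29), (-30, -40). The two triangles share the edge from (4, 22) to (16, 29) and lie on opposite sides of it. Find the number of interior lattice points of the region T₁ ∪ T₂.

329

The union is the simple quadrilateral with vertices (4, 22), (27, 51), (16, 29), (-30, -40) in order.
Using the shoelace formula, 2A = |[4·51 − 27·22] + [27·29 − 16·51] + [16·(-40) − (-30)·29] + [(-30)·22 − 4·(-40)]| = 693, so the area is 346.5.
Summing gcd(|Δx|,|Δy|) over the edges gives the boundary count: gcd(23,29) + gcd(11,22) + gcd(46,69) + gcd(34,62) = 1+11+23+2 = 37.
By Pick's theorem I = A − B/2 + 1 = 346.5 − 37/2 + 1 = 329.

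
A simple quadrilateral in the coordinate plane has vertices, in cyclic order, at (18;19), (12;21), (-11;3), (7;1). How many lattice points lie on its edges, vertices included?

6

The number of boundary lattice points is Σ gcd(|Δx|,|Δy|) = gcd(6,2) + gcd(23,18) + gcd(18,2) + gcd(11,18) = 2+1+2+1 = 6.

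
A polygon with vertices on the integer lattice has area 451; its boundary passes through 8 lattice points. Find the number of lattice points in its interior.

Pick's theorem A = I + B/2 − 1 rearranges to I = A − B/2 + 1 = 451 − 8/2 + 1 = 448.

448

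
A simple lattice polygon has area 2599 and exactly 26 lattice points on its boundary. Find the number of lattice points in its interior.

From Pick's theorem, I = A − B/2 + 1 = 2599 − 26/2 + 1 = 2587.

2587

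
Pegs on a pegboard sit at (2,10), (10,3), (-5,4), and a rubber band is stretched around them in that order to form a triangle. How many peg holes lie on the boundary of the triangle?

3

Summing gcd(|Δx|,|Δy|) over the edges gives the boundary count: gcd(8,7) + gcd(15,1) + gcd(7,6) = 1+1+1 = 3.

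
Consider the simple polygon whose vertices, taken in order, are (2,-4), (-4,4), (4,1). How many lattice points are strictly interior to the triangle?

The shoelace formula gives twice the area as |[2·4 − (-4)·(-4)] + [(-4)·1 − 4·4] + [4·(-4) − 2·1]| = 46, so the area is 23.
The number of boundary lattice points is Σ gcd(|Δx|,|Δy|) = gcd(6,8) + gcd(8,3) + gcd(2,5) = 2+1+1 = 4.
Pick's theorem gives I = A − B/2 + 1 = 23 − 4/2 + 1 = 22.

22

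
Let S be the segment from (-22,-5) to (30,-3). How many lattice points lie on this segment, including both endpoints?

3

The number of lattice points on a segment between lattice points is gcd(|Δx|,|Δy|) + 1 = gcd(52,2) + 1 = 2 + 1 = 3.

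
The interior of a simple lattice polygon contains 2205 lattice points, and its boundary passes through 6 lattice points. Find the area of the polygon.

2207

By Pick's theorem, A = I + B/2 − 1 = 2205 + 6/2 − 1 = 2207.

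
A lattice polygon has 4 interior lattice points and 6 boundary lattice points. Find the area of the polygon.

6

Pick's theorem states A = I + B/2 − 1, so A = 4 + 6/2 − 1 = 6.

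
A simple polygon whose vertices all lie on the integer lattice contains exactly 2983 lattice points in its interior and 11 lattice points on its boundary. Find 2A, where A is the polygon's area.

5975

Pick's theorem states A = I + B/2 − 1, so A = 2983 + 11/2 − 1 = 5975/2.
Hence 2A = 5975.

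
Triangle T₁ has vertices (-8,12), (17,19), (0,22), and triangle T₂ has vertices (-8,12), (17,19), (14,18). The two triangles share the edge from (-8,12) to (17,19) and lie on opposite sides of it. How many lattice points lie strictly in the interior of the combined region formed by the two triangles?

The union is the simple quadrilateral with vertices (-8,12), (0,22), (17,19), (14,18) in order.
The shoelace formula gives twice the area as |((-8)·22 − 0·12) + (0·19 − 17·22) + (17·18 − 14·19) + (14·12 − (-8)·18)| = 198, so the area is 99.
Along each edge there are gcd(|Δx|,|Δy|)+1 lattice points, so counting each shared vertex once the boundary has gcd(8,10) + gcd(17,3) + gcd(3,1) + gcd(22,6) = 2+1+1+2 = 6.
By Pick's theorem I = A − B/2 + 1 = 99 − 6/2 + 1 = 97.

97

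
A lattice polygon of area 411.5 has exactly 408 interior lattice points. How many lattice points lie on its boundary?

9

Pick's theorem gives A = I + B/2 − 1, so B = 2(A − I + 1) = 2(411.5 − 408 + 1) = 9.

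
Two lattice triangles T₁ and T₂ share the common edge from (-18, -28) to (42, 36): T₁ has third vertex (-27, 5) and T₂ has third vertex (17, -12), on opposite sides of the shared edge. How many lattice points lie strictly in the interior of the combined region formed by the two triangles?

The union is the simple quadrilateral with vertices (-18, -28), (-27, 5), (42, 36), (17, -12) in order.
By the shoelace formula, twice the signed area is |((-18)·5 − (-27)·(-28)) + ((-27)·36 − 42·5) + (42·(-12) − 17·36) + (17·(-28) − (-18)·(-12))| = 3836, so the area is 1918.
The number of boundary lattice points is Σ gcd(|Δx|,|Δy|) = gcd(9,33) + gcd(69,31) + gcd(25,48) + gcd(35,16) = 3+1+1+1 = 6.
By Pick's theorem I = A − B/2 + 1 = 1918 − 6/2 + 1 = 1916.

1916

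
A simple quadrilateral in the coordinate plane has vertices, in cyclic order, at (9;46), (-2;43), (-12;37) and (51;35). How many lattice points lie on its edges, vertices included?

Summing gcd(|Δx|,|Δy|) over the edges gives the boundary count: gcd(11,3) + gcd(10,6) + gcd(63,2) + gcd(42,11) = 1+2+1+1 = 5.

5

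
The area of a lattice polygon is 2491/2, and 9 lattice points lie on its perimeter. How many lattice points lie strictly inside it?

From Pick's theorem, I = A − B/2 + 1 = 2491/2 − 9/2 + 1 = 1242.

1242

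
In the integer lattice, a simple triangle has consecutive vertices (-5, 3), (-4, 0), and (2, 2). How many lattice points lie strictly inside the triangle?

9

The shoelace formula gives twice the area as |((-5)·0 − (-4)·3) + ((-4)·2 − 2·0) + (2·3 − (-5)·2)| = 20, so the area is 10.
Along each edge there are gcd(|Δx|,|Δy|)+1 lattice points, so counting each shared vertex once the boundary has gcd(1,3) + gcd(6,2) + gcd(7,1) = 1+2+1 = 4.
Pick's theorem gives I = A − B/2 + 1 = 10 − 4/2 + 1 = 9.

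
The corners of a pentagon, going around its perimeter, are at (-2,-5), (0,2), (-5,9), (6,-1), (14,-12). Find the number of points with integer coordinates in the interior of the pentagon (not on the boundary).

Using the shoelace formula, 2A = |((-2)·2 − 0·(-5)) + (0·9 − (-5)·2) + ((-5)·(-1) − 6·9) + (6·(-12) − 14·(-1)) + (14·(-5) − (-2)·(-12))| = 195, so the area is 97.5.
The number of boundary lattice points is Σ gcd(|Δx|,|Δy|) = gcd(2,7) + gcd(5,7) + gcd(11,10) + gcd(8,11) + gcd(16,7) = 1+1+1+1+1 = 5.
By Pick's theorem A = I + B/2 − 1, so I = 97.5 − 5/2 + 1 = 96.

96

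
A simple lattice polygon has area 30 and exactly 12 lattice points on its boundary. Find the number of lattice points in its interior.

Pick's theorem A = I + B/2 − 1 rearranges to I = A − B/2 + 1 = 30 − 12/2 + 1 = 25.

25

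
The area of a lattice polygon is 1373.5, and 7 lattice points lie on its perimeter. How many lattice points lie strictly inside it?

1371

Pick's theorem A = I + B/2 − 1 rearranges to I = A − B/2 + 1 = 1373.5 − 7/2 + 1 = 1371.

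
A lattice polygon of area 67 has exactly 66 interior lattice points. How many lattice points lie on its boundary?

4

Pick's theorem gives A = I + B/2 − 1, so B = 2(A − I + 1) = 2(67 − 66 + 1) = 4.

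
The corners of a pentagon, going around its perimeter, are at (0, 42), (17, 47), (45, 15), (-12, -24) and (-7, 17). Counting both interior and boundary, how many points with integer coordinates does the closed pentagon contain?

The shoelace formula gives twice the area as |(0·47 − 17·42) + (17·15 − 45·47) + (45·(-24) − (-12)·15) + ((-12)·17 − (-7)·(-24)) + ((-7)·42 − 0·17)| = 4140, so the area is 2070.
Summing gcd(|Δx|,|Δy|) over the edges gives the boundary count: gcd(17,5) + gcd(28,32) + gcd(57,39) + gcd(5,41) + gcd(7,25) = 1+4+3+1+1 = 10.
Pick's theorem gives I = A − B/2 + 1 = 2070 − 10/2 + 1 = 2066, so the closed region contains I + B = 2066 + 10 = 2076 lattice points.

2076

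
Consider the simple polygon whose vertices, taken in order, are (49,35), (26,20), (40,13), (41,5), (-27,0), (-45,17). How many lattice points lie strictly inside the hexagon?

Using the shoelace formula, 2A = |(49·20 − 26·35) + (26·13 − 40·20) + (40·5 − 41·13) + (41·0 − (-27)·5) + ((-27)·17 − (-45)·0) + ((-45)·35 − 49·17)| = 3457, so the area is 3457/2.
Summing gcd(|Δx|,|Δy|) over the edges gives the boundary count: gcd(23,15) + gcd(14,7) + gcd(1,8) + gcd(68,5) + gcd(18,17) + gcd(94,18) = 1+7+1+1+1+2 = 13.
Pick's theorem gives I = A − B/2 + 1 = 3457/2 − 13/2 + 1 = 1723.

1723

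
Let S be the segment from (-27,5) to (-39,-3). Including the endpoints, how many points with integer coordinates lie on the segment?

The number of lattice points on a segment between lattice points is gcd(|Δx|,|Δy|) + 1 = gcd(12,8) + 1 = 4 + 1 = 5.

5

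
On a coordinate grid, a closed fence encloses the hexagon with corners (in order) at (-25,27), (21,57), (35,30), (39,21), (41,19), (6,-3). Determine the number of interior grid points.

2028

Using the shoelace formula, 2A = |((-25)·57 − 21·27) + (21·30 − 35·57) + (35·21 − 39·30) + (39·19 − 41·21) + (41·(-3) − 6·19) + (6·27 − (-25)·(-3))| = 4062, so the area is 2031.
Along each edge there are gcd(|Δx|,|Δy|)+1 lattice points, so counting each shared vertex once the boundary has gcd(46,30) + gcd(14,27) + gcd(4,9) + gcd(2,2) + gcd(35,22) + gcd(31,30) = 2+1+1+2+1+1 = 8.
Pick's theorem gives I = A − B/2 + 1 = 2031 − 8/2 + 1 = 2028.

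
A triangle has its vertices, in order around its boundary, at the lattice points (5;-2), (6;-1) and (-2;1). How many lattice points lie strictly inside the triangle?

Using the shoelace formula, 2A = |[5·(-1) − 6·(-2)] + [6·1 − (-2)·(-1)] + [(-2)·(-2) − 5·1]| = 10, so the area is 5.
Along each edge there are gcd(|Δx|,|Δy|)+1 lattice points, so counting each shared vertex once the boundary has gcd(1,1) + gcd(8,2) + gcd(7,3) = 1+2+1 = 4.
By Pick's theorem A = I + B/2 − 1, so I = 5 − 4/2 + 1 = 4.

4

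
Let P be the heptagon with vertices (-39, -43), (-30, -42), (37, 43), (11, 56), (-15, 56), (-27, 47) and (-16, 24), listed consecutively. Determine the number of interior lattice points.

The shoelace formula gives twice the area as |((-39)·(-42) − (-30)·(-43)) + ((-30)·43 − 37·(-42)) + (37·56 − 11·43) + (11·56 − (-15)·56) + ((-15)·47 − (-27)·56) + ((-27)·24 − (-16)·47) + ((-16)·(-43) − (-39)·24)| = 6202, so the area is 3101.
The number of boundary lattice points is Σ gcd(|Δx|,|Δy|) = gcd(9,1) + gcd(67,85) + gcd(26,13) + gcd(26,0) + gcd(12,9) + gcd(11,23) + gcd(23,67) = 1+1+13+26+3+1+1 = 46.
By Pick's theorem A = I + B/2 − 1, so I = 3101 − 46/2 + 1 = 3079.

3079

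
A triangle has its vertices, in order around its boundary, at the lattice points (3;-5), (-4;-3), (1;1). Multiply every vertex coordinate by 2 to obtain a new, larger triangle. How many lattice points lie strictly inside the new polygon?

The shoelace formula gives twice the area as |[3·(-3) − (-4)·(-5)] + [(-4)·1 − 1·(-3)] + [1·(-5) − 3·1]| = 38, so the area is 19.
Summing gcd(|Δx|,|Δy|) over the edges gives the boundary count: gcd(7,2) + gcd(5,4) + gcd(2,6) = 1+1+2 = 4.
Scaling by 2 multiplies the area by 2² = 4 (so the new area is 76) and multiplies the boundary lattice-point count by 2, giving 8.
By Pick's theorem, the interior count of the dilated polygon is 76 − 8/2 + 1 = 73.

73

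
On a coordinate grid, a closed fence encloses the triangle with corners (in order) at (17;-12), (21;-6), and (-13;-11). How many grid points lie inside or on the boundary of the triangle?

By the shoelace formula, twice the signed area is |(17·(-6) − 21·(-12)) + (21·(-11) − (-13)·(-6)) + ((-13)·(-12) − 17·(-11))| = 184, so the area is 92.
The number of boundary lattice points is Σ gcd(|Δx|,|Δy|) = gcd(4,6) + gcd(34,5) + gcd(30,1) = 2+1+1 = 4.
Pick's theorem gives I = A − B/2 + 1 = 92 − 4/2 + 1 = 91, so the closed region contains I + B = 91 + 4 = 95 lattice points.

95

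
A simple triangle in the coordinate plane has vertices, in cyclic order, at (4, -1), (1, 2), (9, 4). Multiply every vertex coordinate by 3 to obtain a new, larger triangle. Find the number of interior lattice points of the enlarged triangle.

By the shoelace formula, twice the signed area is |[4·2 − 1·(-1)] + [1·4 − 9·2] + [9·(-1) − 4·4]| = 30, so the area is 15.
The number of boundary lattice points is Σ gcd(|Δx|,|Δy|) = gcd(3,3) + gcd(8,2) + gcd(5,5) = 3+2+5 = 10.
Scaling by 3 multiplies the area by 3² = 9 (so the new area is 135) and multiplies the boundary lattice-point count by 3, giving 30.
By Pick's theorem, the interior count of the dilated polygon is 135 − 30/2 + 1 = 121.

121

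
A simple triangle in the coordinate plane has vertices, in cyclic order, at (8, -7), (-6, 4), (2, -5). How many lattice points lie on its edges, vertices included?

The number of boundary lattice points is Σ gcd(|Δx|,|Δy|) = gcd(14,11) + gcd(8,9) + gcd(6,2) = 1+1+2 = 4.

4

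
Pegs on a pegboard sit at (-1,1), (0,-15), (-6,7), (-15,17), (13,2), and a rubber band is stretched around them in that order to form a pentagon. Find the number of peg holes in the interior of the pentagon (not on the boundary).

Using the shoelace formula, 2A = |((-1)·(-15) − 0·1) + (0·7 − (-6)·(-15)) + ((-6)·17 − (-15)·7) + ((-15)·2 − 13·17) + (13·1 − (-1)·2)| = 308, so the area is 154.
The number of boundary lattice points is Σ gcd(|Δx|,|Δy|) = gcd(1,16) + gcd(6,22) + gcd(9,10) + gcd(28,15) + gcd(14,1) = 1+2+1+1+1 = 6.
By Pick's theorem A = I + B/2 − 1, so I = 154 − 6/2 + 1 = 152.

152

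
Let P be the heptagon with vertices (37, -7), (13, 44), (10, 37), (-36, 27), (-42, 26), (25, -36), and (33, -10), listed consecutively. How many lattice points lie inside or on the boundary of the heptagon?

2756

By the shoelace formula, twice the signed area is |[37·44 − 13·(-7)] + [13·37 − 10·44] + [10·27 − (-36)·37] + [(-36)·26 − (-42)·27] + [(-42)·(-36) − 25·26] + [25·(-10) − 33·(-36)] + [33·(-7) − 37·(-10)]| = 5499, so the area is 5499/2.
Along each edge there are gcd(|Δx|,|Δy|)+1 lattice points, so counting each shared vertex once the boundary has gcd(24,51) + gcd(3,7) + gcd(46,10) + gcd(6,1) + gcd(67,62) + gcd(8,26) + gcd(4,3) = 3+1+2+1+1+2+1 = 11.
Pick's theorem gives I = A − B/2 + 1 = 5499/2 − 11/2 + 1 = 2745, so the closed region contains I + B = 2745 + 11 = 2756 lattice points.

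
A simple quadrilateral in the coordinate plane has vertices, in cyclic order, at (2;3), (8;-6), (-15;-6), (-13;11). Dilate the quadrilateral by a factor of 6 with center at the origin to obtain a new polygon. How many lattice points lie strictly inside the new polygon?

8521

The shoelace formula gives twice the area as |[2·(-6) − 8·3] + [8·(-6) − (-15)·(-6)] + [(-15)·11 − (-13)·(-6)] + [(-13)·3 − 2·11]| = 478, so the area is 239.
Summing gcd(|Δx|,|Δy|) over the edges gives the boundary count: gcd(6,9) + gcd(23,0) + gcd(2,17) + gcd(15,8) = 3+23+1+1 = 28.
Scaling by 6 multiplies the area by 6² = 36 (so the new area is 8604) and multiplies the boundary lattice-point count by 6, giving 168.
By Pick's theorem, the interior count of the dilated polygon is 8604 − 168/2 + 1 = 8521.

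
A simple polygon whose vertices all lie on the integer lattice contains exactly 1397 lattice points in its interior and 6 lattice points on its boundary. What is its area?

1399

Pick's theorem states A = I + B/2 − 1, so A = 1397 + 6/2 − 1 = 1399.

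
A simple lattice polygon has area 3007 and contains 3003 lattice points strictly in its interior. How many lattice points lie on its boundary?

Pick's theorem gives A = I + B/2 − 1, so B = 2(A − I + 1) = 2(3007 − 3003 + 1) = 10.

10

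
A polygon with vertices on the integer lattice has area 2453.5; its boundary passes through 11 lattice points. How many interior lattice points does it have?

From Pick's theorem, I = A − B/2 + 1 = 2453.5 − 11/2 + 1 = 2449.

2449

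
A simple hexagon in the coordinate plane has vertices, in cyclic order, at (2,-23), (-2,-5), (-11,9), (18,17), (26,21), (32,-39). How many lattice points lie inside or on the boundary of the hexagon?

By the shoelace formula, twice the signed area is |[2·(-5) − (-2)·(-23)] + [(-2)·9 − (-11)·(-5)] + [(-11)·17 − 18·9] + [18·21 − 26·17] + [26·(-39) − 32·21] + [32·(-23) − 2·(-39)]| = 2886, so the area is 1443.
Along each edge there are gcd(|Δx|,|Δy|)+1 lattice points, so counting each shared vertex once the boundary has gcd(4,18) + gcd(9,14) + gcd(29,8) + gcd(8,4) + gcd(6,60) + gcd(30,16) = 2+1+1+4+6+2 = 16.
Pick's theorem gives I = A − B/2 + 1 = 1443 − 16/2 + 1 = 1436, so the closed region contains I + B = 1436 + 16 = 1452 lattice points.

1452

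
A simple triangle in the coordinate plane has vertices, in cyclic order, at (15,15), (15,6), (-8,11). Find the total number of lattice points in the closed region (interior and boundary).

110

The shoelace formula gives twice the area as |[15·6 − 15·15] + [15·11 − (-8)·6] + [(-8)·15 − 15·11]| = 207, so the area is 103.5.
Along each edge there are gcd(|Δx|,|Δy|)+1 lattice points, so counting each shared vertex once the boundary has gcd(0,9) + gcd(23,5) + gcd(23,4) = 9+1+1 = 11.
Pick's theorem gives I = A − B/2 + 1 = 103.5 − 11/2 + 1 = 99, so the closed region contains I + B = 99 + 11 = 110 lattice points.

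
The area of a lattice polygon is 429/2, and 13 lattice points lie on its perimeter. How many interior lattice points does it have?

From Pick's theorem, I = A − B/2 + 1 = 429/2 − 13/2 + 1 = 209.

209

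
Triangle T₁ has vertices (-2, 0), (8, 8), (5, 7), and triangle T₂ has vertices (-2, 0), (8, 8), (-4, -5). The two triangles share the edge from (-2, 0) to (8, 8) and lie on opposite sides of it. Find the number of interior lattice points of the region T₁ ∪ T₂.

20

The union is the simple quadrilateral with vertices (-2, 0), (5, 7), (8, 8), (-4, -5) in order.
By the shoelace formula, twice the signed area is |((-2)·7 − 5·0) + (5·8 − 8·7) + (8·(-5) − (-4)·8) + ((-4)·0 − (-2)·(-5))| = 48, so the area is 24.
The number of boundary lattice points is Σ gcd(|Δx|,|Δy|) = gcd(7,7) + gcd(3,1) + gcd(12,13) + gcd(2,5) = 7+1+1+1 = 10.
By Pick's theorem I = A − B/2 + 1 = 24 − 10/2 + 1 = 20.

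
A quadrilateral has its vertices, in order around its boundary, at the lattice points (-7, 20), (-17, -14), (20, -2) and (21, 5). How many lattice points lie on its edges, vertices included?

5

Summing gcd(|Δx|,|Δy|) over the edges gives the boundary count: gcd(10,34) + gcd(37,12) + gcd(1,7) + gcd(28,15) = 2+1+1+1 = 5.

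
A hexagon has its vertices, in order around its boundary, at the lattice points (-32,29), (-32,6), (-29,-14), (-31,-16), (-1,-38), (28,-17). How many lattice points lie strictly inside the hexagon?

1935

Using the shoelace formula, 2A = |[(-32)·6 − (-32)·29] + [(-32)·(-14) − (-29)·6] + [(-29)·(-16) − (-31)·(-14)] + [(-31)·(-38) − (-1)·(-16)] + [(-1)·(-17) − 28·(-38)] + [28·29 − (-32)·(-17)]| = 3899, so the area is 3899/2.
The number of boundary lattice points is Σ gcd(|Δx|,|Δy|) = gcd(0,23) + gcd(3,20) + gcd(2,2) + gcd(30,22) + gcd(29,21) + gcd(60,46) = 23+1+2+2+1+2 = 31.
Pick's theorem gives I = A − B/2 + 1 = 3899/2 − 31/2 + 1 = 1935.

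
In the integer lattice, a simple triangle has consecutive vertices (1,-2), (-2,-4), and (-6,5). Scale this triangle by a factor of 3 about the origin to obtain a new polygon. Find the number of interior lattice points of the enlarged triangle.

145

Using the shoelace formula, 2A = |(1·(-4) − (-2)·(-2)) + ((-2)·5 − (-6)·(-4)) + ((-6)·(-2) − 1·5)| = 35, so the area is 35/2.
Along each edge there are gcd(|Δx|,|Δy|)+1 lattice points, so counting each shared vertex once the boundary has gcd(3,2) + gcd(4,9) + gcd(7,7) = 1+1+7 = 9.
Scaling by 3 multiplies the area by 3² = 9 (so the new area is 157.5) and multiplies the boundary lattice-point count by 3, giving 27.
By Pick's theorem, the interior count of the dilated polygon is 157.5 − 27/2 + 1 = 145.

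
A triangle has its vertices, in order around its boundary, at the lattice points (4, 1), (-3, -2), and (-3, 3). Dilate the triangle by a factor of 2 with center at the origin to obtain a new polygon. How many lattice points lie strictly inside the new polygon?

Using the shoelace formula, 2A = |[4·(-2) − (-3)·1] + [(-3)·3 − (-3)·(-2)] + [(-3)·1 − 4·3]| = 35, so the area is 35/2.
Summing gcd(|Δx|,|Δy|) over the edges gives the boundary count: gcd(7,3) + gcd(0,5) + gcd(7,2) = 1+5+1 = 7.
Scaling by 2 multiplies the area by 2² = 4 (so the new area is 70) and multiplies the boundary lattice-point count by 2, giving 14.
By Pick's theorem, the interior count of the dilated polygon is 70 − 14/2 + 1 = 64.

64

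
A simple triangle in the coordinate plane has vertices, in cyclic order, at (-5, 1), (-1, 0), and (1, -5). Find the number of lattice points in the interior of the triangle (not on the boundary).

6

Using the shoelace formula, 2A = |((-5)·0 − (-1)·1) + ((-1)·(-5) − 1·0) + (1·1 − (-5)·(-5))| = 18, so the area is 9.
Summing gcd(|Δx|,|Δy|) over the edges gives the boundary count: gcd(4,1) + gcd(2,5) + gcd(6,6) = 1+1+6 = 8.
By Pick's theorem A = I + B/2 − 1, so I = 9 − 8/2 + 1 = 6.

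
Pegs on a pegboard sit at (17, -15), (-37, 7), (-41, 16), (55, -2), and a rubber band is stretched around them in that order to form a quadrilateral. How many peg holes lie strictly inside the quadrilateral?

1161

Using the shoelace formula, 2A = |[17·7 − (-37)·(-15)] + [(-37)·16 − (-41)·7] + [(-41)·(-2) − 55·16] + [55·(-15) − 17·(-2)]| = 2330, so the area is 1165.
Along each edge there are gcd(|Δx|,|Δy|)+1 lattice points, so counting each shared vertex once the boundary has gcd(54,22) + gcd(4,9) + gcd(96,18) + gcd(38,13) = 2+1+6+1 = 10.
By Pick's theorem A = I + B/2 − 1, so I = 1165 − 10/2 + 1 = 1161.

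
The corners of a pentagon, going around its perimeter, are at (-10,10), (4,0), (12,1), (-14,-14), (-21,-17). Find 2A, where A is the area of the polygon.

626

The shoelace formula gives twice the area as |[(-10)·0 − 4·10] + [4·1 − 12·0] + [12·(-14) − (-14)·1] + [(-14)·(-17) − (-21)·(-14)] + [(-21)·10 − (-10)·(-17)]| = 626, so the area is 313.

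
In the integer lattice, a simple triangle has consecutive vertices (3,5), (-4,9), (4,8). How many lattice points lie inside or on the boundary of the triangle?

15

The shoelace formula gives twice the area as |(3·9 − (-4)·5) + ((-4)·8 − 4·9) + (4·5 − 3·8)| = 25, so the area is 25/2.
Along each edge there are gcd(|Δx|,|Δy|)+1 lattice points, so counting each shared vertex once the boundary has gcd(7,4) + gcd(8,1) + gcd(1,3) = 1+1+1 = 3.
Pick's theorem gives I = A − B/2 + 1 = 25/2 − 3/2 + 1 = 12, so the closed region contains I + B = 12 + 3 = 15 lattice points.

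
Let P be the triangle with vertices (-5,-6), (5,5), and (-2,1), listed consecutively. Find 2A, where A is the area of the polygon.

Using the shoelace formula, 2A = |((-5)·5 − 5·(-6)) + (5·1 − (-2)·5) + ((-2)·(-6) − (-5)·1)| = 37, so the area is 18.5.

37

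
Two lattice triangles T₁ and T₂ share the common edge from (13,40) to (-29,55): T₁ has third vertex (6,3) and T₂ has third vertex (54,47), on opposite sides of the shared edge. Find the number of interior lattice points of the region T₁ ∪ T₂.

1283

The union is the simple quadrilateral with vertices (13,40), (6,3), (-29,55), (54,47) in order.
Using the shoelace formula, 2A = |[13·3 − 6·40] + [6·55 − (-29)·3] + [(-29)·47 − 54·55] + [54·40 − 13·47]| = 2568, so the area is 1284.
Summing gcd(|Δx|,|Δy|) over the edges gives the boundary count: gcd(7,37) + gcd(35,52) + gcd(83,8) + gcd(41,7) = 1+1+1+1 = 4.
By Pick's theorem I = A − B/2 + 1 = 1284 − 4/2 + 1 = 1283.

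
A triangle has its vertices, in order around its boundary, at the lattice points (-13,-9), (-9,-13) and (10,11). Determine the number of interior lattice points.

84

Using the shoelace formula, 2A = |[(-13)·(-13) − (-9)·(-9)] + [(-9)·11 − 10·(-13)] + [10·(-9) − (-13)·11]| = 172, so the area is 86.
Along each edge there are gcd(|Δx|,|Δy|)+1 lattice points, so counting each shared vertex once the boundary has gcd(4,4) + gcd(19,24) + gcd(23,20) = 4+1+1 = 6.
By Pick's theorem A = I + B/2 − 1, so I = 86 − 6/2 + 1 = 84.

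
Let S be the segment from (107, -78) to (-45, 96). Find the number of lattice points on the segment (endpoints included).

3

The number of lattice points on a segment between lattice points is gcd(|Δx|,|Δy|) + 1 = gcd(152,174) + 1 = 2 + 1 = 3.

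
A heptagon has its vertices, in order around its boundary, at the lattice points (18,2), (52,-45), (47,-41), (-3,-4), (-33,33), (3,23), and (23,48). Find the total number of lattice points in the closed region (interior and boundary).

The shoelace formula gives twice the area as |(18·(-45) − 52·2) + (52·(-41) − 47·(-45)) + (47·(-4) − (-3)·(-41)) + ((-3)·33 − (-33)·(-4)) + ((-33)·23 − 3·33) + (3·48 − 23·23) + (23·2 − 18·48)| = 3534, so the area is 1767.
The number of boundary lattice points is Σ gcd(|Δx|,|Δy|) = gcd(34,47) + gcd(5,4) + gcd(50,37) + gcd(30,37) + gcd(36,10) + gcd(20,25) + gcd(5,46) = 1+1+1+1+2+5+1 = 12.
Pick's theorem gives I = A − B/2 + 1 = 1767 − 12/2 + 1 = 1762, so the closed region contains I + B = 1762 + 12 = 1774 lattice points.

1774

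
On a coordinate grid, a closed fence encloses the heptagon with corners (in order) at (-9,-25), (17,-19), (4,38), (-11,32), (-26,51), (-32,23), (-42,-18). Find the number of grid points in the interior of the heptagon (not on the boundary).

2795

The shoelace formula gives twice the area as |((-9)·(-19) − 17·(-25)) + (17·38 − 4·(-19)) + (4·32 − (-11)·38) + ((-11)·51 − (-26)·32) + ((-26)·23 − (-32)·51) + ((-32)·(-18) − (-42)·23) + ((-42)·(-25) − (-9)·(-18))| = 5599, so the area is 5599/2.
The number of boundary lattice points is Σ gcd(|Δx|,|Δy|) = gcd(26,6) + gcd(13,57) + gcd(15,6) + gcd(15,19) + gcd(6,28) + gcd(10,41) + gcd(33,7) = 2+1+3+1+2+1+1 = 11.
Pick's theorem gives I = A − B/2 + 1 = 5599/2 − 11/2 + 1 = 2795.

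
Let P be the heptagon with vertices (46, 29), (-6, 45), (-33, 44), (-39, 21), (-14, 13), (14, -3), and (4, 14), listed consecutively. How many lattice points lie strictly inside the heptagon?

The shoelace formula gives twice the area as |(46·45 − (-6)·29) + ((-6)·44 − (-33)·45) + ((-33)·21 − (-39)·44) + ((-39)·13 − (-14)·21) + ((-14)·(-3) − 14·13) + (14·14 − 4·(-3)) + (4·29 − 46·14)| = 3815, so the area is 3815/2.
Summing gcd(|Δx|,|Δy|) over the edges gives the boundary count: gcd(52,16) + gcd(27,1) + gcd(6,23) + gcd(25,8) + gcd(28,16) + gcd(10,17) + gcd(42,15) = 4+1+1+1+4+1+3 = 15.
By Pick's theorem A = I + B/2 − 1, so I = 3815/2 − 15/2 + 1 = 1901.

1901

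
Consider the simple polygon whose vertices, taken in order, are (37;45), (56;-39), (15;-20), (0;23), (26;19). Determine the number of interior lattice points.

2140

By the shoelace formula, twice the signed area is |(37·(-39) − 56·45) + (56·(-20) − 15·(-39)) + (15·23 − 0·(-20)) + (0·19 − 26·23) + (26·45 − 37·19)| = 4284, so the area is 2142.
Summing gcd(|Δx|,|Δy|) over the edges gives the boundary count: gcd(19,84) + gcd(41,19) + gcd(15,43) + gcd(26,4) + gcd(11,26) = 1+1+1+2+1 = 6.
By Pick's theorem A = I + B/2 − 1, so I = 2142 − 6/2 + 1 = 2140.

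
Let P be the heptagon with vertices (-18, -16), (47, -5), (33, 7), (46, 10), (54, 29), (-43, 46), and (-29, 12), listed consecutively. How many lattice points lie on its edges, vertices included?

Summing gcd(|Δx|,|Δy|) over the edges gives the boundary count: gcd(65,11) + gcd(14,12) + gcd(13,3) + gcd(8,19) + gcd(97,17) + gcd(14,34) + gcd(11,28) = 1+2+1+1+1+2+1 = 9.

9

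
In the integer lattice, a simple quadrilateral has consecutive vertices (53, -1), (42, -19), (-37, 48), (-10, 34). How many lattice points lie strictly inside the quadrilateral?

Using the shoelace formula, 2A = |[53·(-19) − 42·(-1)] + [42·48 − (-37)·(-19)] + [(-37)·34 − (-10)·48] + [(-10)·(-1) − 53·34]| = 2222, so the area is 1111.
Along each edge there are gcd(|Δx|,|Δy|)+1 lattice points, so counting each shared vertex once the boundary has gcd(11,18) + gcd(79,67) + gcd(27,14) + gcd(63,35) = 1+1+1+7 = 10.
Pick's theorem gives I = A − B/2 + 1 = 1111 − 10/2 + 1 = 1107.

1107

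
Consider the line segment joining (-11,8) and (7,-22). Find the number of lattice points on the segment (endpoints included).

7

The number of lattice points on a segment between lattice points is gcd(|Δx|,|Δy|) + 1 = gcd(18,30) + 1 = 6 + 1 = 7.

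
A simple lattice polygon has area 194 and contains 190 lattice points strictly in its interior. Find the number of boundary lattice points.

10

Pick's theorem gives A = I + B/2 − 1, so B = 2(A − I + 1) = 2(194 − 190 + 1) = 10.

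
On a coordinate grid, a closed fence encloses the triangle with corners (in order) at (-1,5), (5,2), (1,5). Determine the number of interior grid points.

The shoelace formula gives twice the area as |((-1)·2 − 5·5) + (5·5 − 1·2) + (1·5 − (-1)·5)| = 6, so the area is 3.
The number of boundary lattice points is Σ gcd(|Δx|,|Δy|) = gcd(6,3) + gcd(4,3) + gcd(2,0) = 3+1+2 = 6.
By Pick's theorem A = I + B/2 − 1, so I = 3 − 6/2 + 1 = 1.

1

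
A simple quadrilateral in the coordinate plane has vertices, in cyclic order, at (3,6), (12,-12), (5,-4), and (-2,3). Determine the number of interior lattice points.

47

Using the shoelace formula, 2A = |(3·(-12) − 12·6) + (12·(-4) − 5·(-12)) + (5·3 − (-2)·(-4)) + ((-2)·6 − 3·3)| = 110, so the area is 55.
The number of boundary lattice points is Σ gcd(|Δx|,|Δy|) = gcd(9,18) + gcd(7,8) + gcd(7,7) + gcd(5,3) = 9+1+7+1 = 18.
By Pick's theorem A = I + B/2 − 1, so I = 55 − 18/2 + 1 = 47.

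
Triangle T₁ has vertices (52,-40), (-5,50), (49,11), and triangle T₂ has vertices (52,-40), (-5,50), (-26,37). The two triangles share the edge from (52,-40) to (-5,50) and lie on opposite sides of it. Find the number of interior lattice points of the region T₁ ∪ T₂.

2631

The union is the simple quadrilateral with vertices (52,-40), (49,11), (-5,50), (-26,37) in order.
Using the shoelace formula, 2A = |[52·11 − 49·(-40)] + [49·50 − (-5)·11] + [(-5)·37 − (-26)·50] + [(-26)·(-40) − 52·37]| = 5268, so the area is 2634.
Along each edge there are gcd(|Δx|,|Δy|)+1 lattice points, so counting each shared vertex once the boundary has gcd(3,51) + gcd(54,39) + gcd(21,13) + gcd(78,77) = 3+3+1+1 = 8.
By Pick's theorem I = A − B/2 + 1 = 2634 − 8/2 + 1 = 2631.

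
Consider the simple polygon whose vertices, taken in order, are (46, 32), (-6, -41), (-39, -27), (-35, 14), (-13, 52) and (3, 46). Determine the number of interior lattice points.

Using the shoelace formula, 2A = |(46·(-41) − (-6)·32) + ((-6)·(-27) − (-39)·(-41)) + ((-39)·14 − (-35)·(-27)) + ((-35)·52 − (-13)·14) + ((-13)·46 − 3·52) + (3·32 − 46·46)| = 9034, so the area is 4517.
The number of boundary lattice points is Σ gcd(|Δx|,|Δy|) = gcd(52,73) + gcd(33,14) + gcd(4,41) + gcd(22,38) + gcd(16,6) + gcd(43,14) = 1+1+1+2+2+1 = 8.
By Pick's theorem A = I + B/2 − 1, so I = 4517 − 8/2 + 1 = 4514.

4514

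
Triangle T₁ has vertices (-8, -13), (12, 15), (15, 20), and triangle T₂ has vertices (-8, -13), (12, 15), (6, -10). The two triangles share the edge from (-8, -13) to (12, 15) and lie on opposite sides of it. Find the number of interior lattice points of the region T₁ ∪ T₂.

173

The union is the simple quadrilateral with vertices (-8, -13), (15, 20), (12, 15), (6, -10) in order.
Using the shoelace formula, 2A = |[(-8)·20 − 15·(-13)] + [15·15 − 12·20] + [12·(-10) − 6·15] + [6·(-13) − (-8)·(-10)]| = 348, so the area is 174.
Summing gcd(|Δx|,|Δy|) over the edges gives the boundary count: gcd(23,33) + gcd(3,5) + gcd(6,25) + gcd(14,3) = 1+1+1+1 = 4.
By Pick's theorem I = A − B/2 + 1 = 174 − 4/2 + 1 = 173.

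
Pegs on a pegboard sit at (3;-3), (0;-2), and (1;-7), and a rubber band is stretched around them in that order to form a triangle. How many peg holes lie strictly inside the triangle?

6

The shoelace formula gives twice the area as |[3·(-2) − 0·(-3)] + [0·(-7) − 1·(-2)] + [1·(-3) − 3·(-7)]| = 14, so the area is 7.
The number of boundary lattice points is Σ gcd(|Δx|,|Δy|) = gcd(3,1) + gcd(1,5) + gcd(2,4) = 1+1+2 = 4.
By Pick's theorem A = I + B/2 − 1, so I = 7 − 4/2 + 1 = 6.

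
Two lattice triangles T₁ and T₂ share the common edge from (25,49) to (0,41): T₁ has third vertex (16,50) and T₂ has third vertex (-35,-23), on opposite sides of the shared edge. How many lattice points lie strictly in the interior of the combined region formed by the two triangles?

702

The union is the simple quadrilateral with vertices (25,49), (16,50), (0,41), (-35,-23) in order.
Using the shoelace formula, 2A = |(25·50 − 16·49) + (16·41 − 0·50) + (0·(-23) − (-35)·41) + ((-35)·49 − 25·(-23))| = 1417, so the area is 1417/2.
The number of boundary lattice points is Σ gcd(|Δx|,|Δy|) = gcd(9,1) + gcd(16,9) + gcd(35,64) + gcd(60,72) = 1+1+1+12 = 15.
By Pick's theorem I = A − B/2 + 1 = 1417/2 − 15/2 + 1 = 702.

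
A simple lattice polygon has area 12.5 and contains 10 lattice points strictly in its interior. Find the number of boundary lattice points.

Pick's theorem gives A = I + B/2 − 1, so B = 2(A − I + 1) = 2(12.5 − 10 + 1) = 7.

7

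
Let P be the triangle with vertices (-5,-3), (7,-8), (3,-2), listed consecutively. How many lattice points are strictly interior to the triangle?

By the shoelace formula, twice the signed area is |((-5)·(-8) − 7·(-3)) + (7·(-2) − 3·(-8)) + (3·(-3) − (-5)·(-2))| = 52, so the area is 26.
Along each edge there are gcd(|Δx|,|Δy|)+1 lattice points, so counting each shared vertex once the boundary has gcd(12,5) + gcd(4,6) + gcd(8,1) = 1+2+1 = 4.
By Pick's theorem A = I + B/2 − 1, so I = 26 − 4/2 + 1 = 25.

25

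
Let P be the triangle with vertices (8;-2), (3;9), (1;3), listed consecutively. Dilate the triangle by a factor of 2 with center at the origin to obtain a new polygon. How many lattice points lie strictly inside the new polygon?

101

Using the shoelace formula, 2A = |[8·9 − 3·(-2)] + [3·3 − 1·9] + [1·(-2) − 8·3]| = 52, so the area is 26.
Summing gcd(|Δx|,|Δy|) over the edges gives the boundary count: gcd(5,11) + gcd(2,6) + gcd(7,5) = 1+2+1 = 4.
Scaling by 2 multiplies the area by 2² = 4 (so the new area is 104) and multiplies the boundary lattice-point count by 2, giving 8.
By Pick's theorem, the interior count of the dilated polygon is 104 − 8/2 + 1 = 101.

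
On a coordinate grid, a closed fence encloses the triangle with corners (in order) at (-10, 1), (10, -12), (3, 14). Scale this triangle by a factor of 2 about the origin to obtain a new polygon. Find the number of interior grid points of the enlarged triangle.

844

Using the shoelace formula, 2A = |((-10)·(-12) − 10·1) + (10·14 − 3·(-12)) + (3·1 − (-10)·14)| = 429, so the area is 214.5.
Along each edge there are gcd(|Δx|,|Δy|)+1 lattice points, so counting each shared vertex once the boundary has gcd(20,13) + gcd(7,26) + gcd(13,13) = 1+1+13 = 15.
Scaling by 2 multiplies the area by 2² = 4 (so the new area is 858) and multiplies the boundary lattice-point count by 2, giving 30.
By Pick's theorem, the interior count of the dilated polygon is 858 − 30/2 + 1 = 844.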